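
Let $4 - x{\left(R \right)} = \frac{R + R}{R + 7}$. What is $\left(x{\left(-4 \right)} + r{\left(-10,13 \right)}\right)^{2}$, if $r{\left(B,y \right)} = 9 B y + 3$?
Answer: $\frac{12117361}{9} \approx 1.3464 \cdot 10^{6}$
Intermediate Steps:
$x{\left(R \right)} = 4 - \frac{2 R}{7 + R}$ ($x{\left(R \right)} = 4 - \frac{R + R}{R + 7} = 4 - \frac{2 R}{7 + R}$)
$r{\left(B,y \right)} = 3 + 9 B y$ ($r{\left(B,y \right)} = 9 B y + 3 = 3 + 9 B y$)
$\left(x{\left(-4 \right)} + r{\left(-10,13 \right)}\right)^{2} = \left(\frac{2 \left(14 - 4\right)}{7 - 4} + \left(3 + 9 \left(-10\right) 13\right)\right)^{2} = \left(2 \cdot \frac{1}{3} \cdot 10 + \left(3 - 1170\right)\right)^{2} = \left(2 \cdot \frac{1}{3} \cdot 10 - 1167\right)^{2} = \left(\frac{20}{3} - 1167\right)^{2} = \left(- \frac{3481}{3}\right)^{2} = \frac{12117361}{9}$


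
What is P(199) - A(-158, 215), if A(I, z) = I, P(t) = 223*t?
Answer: 44535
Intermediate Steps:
P(199) - A(-158, 215) = 223*199 - 1*(-158) = 44377 + 158 = 44535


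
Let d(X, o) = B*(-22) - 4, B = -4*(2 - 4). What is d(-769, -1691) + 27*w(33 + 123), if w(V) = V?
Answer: 4032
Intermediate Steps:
B = 8 (B = -4*(-2) = 8)
d(X, o) = -180 (d(X, o) = 8*(-22) - 4 = -176 - 4 = -180)
d(-769, -1691) + 27*w(33 + 123) = -180 + 27*(33 + 123) = -180 + 27*156 = -180 + 4212 = 4032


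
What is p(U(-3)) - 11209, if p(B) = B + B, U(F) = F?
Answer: -11215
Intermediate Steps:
p(B) = 2*B
p(U(-3)) - 11209 = 2*(-3) - 11209 = -6 - 11209 = -11215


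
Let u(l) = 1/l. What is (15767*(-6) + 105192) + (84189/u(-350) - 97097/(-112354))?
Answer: -300859081013/10214 ≈ -2.9456e+7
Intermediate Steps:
(15767*(-6) + 105192) + (84189/u(-350) - 97097/(-112354)) = (15767*(-6) + 105192) + (84189/(1/(-350)) - 97097/(-112354)) = (-94602 + 105192) + (84189/(-1/350) - 97097*(-1/112354)) = 10590 + (84189*(-350) + 8827/10214) = 10590 + (-29466150 + 8827/10214) = 10590 - 300967247273/10214 = -300859081013/10214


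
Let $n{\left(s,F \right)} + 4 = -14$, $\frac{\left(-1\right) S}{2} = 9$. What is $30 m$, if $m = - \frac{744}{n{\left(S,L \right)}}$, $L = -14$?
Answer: $1240$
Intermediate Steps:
$S = -18$ ($S = \left(-2\right) 9 = -18$)
$n{\left(s,F \right)} = -18$ ($n{\left(s,F \right)} = -4 - 14 = -18$)
$m = \frac{124}{3}$ ($m = - \frac{744}{-18} = \left(-744\right) \left(- \frac{1}{18}\right) = \frac{124}{3} \approx 41.333$)
$30 m = 30 \cdot \frac{124}{3} = 1240$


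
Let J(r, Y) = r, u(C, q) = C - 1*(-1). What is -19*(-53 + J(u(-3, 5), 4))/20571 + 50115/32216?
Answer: 1064581385/662715336 ≈ 1.6064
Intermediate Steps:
u(C, q) = 1 + C (u(C, q) = C + 1 = 1 + C)
-19*(-53 + J(u(-3, 5), 4))/20571 + 50115/32216 = -19*(-53 + (1 - 3))/20571 + 50115/32216 = -19*(-53 - 2)*(1/20571) + 50115*(1/32216) = -19*(-55)*(1/20571) + 50115/32216 = 1045*(1/20571) + 50115/32216 = 1045/20571 + 50115/32216 = 1064581385/662715336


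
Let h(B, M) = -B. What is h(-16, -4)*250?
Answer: 4000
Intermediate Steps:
h(-16, -4)*250 = -1*(-16)*250 = 16*250 = 4000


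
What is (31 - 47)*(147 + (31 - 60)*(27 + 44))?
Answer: 30592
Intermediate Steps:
(31 - 47)*(147 + (31 - 60)*(27 + 44)) = -16*(147 - 29*71) = -16*(147 - 2059) = -16*(-1912) = 30592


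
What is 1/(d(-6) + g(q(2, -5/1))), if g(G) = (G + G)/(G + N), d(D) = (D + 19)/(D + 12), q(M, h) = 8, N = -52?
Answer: 66/119 ≈ 0.55462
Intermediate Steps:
d(D) = (19 + D)/(12 + D)
g(G) = 2*G/(-52 + G) (g(G) = (G + G)/(G - 52) = (2*G)/(-52 + G) = 2*G/(-52 + G))
1/(d(-6) + g(q(2, -5/1))) = 1/((19 - 6)/(12 - 6) + 2*8/(-52 + 8)) = 1/(13/6 + 2*8/(-44)) = 1/((1/6)*13 + 2*8*(-1/44)) = 1/(13/6 - 4/11) = 1/(119/66) = 66/119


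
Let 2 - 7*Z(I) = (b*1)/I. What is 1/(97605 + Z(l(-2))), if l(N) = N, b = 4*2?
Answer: 7/683241 ≈ 1.0245e-5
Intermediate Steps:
b = 8
Z(I) = 2/7 - 8/(7*I) (Z(I) = 2/7 - 8*1/(7*I) = 2/7 - 8/(7*I))
1/(97605 + Z(l(-2))) = 1/(97605 + (2/7)*(-4 - 2)/(-2)) = 1/(97605 + (2/7)*(-½)*(-6)) = 1/(97605 + 6/7) = 1/(683241/7) = 7/683241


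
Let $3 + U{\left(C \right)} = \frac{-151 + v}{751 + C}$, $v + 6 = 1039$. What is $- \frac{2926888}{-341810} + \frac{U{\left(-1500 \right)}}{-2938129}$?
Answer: $\frac{460077312816067}{53729080231715} \approx 8.5629$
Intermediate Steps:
$v = 1033$ ($v = -6 + 1039 = 1033$)
$U{\left(C \right)} = -3 + \frac{882}{751 + C}$ ($U{\left(C \right)} = -3 + \frac{-151 + 1033}{751 + C} = -3 + \frac{882}{751 + C}$)
$- \frac{2926888}{-341810} + \frac{U{\left(-1500 \right)}}{-2938129} = - \frac{2926888}{-341810} + \frac{3 \frac{1}{751 - 1500} \left(-457 - -1500\right)}{-2938129} = \left(-2926888\right) \left(- \frac{1}{341810}\right) + \frac{3 \left(-457 + 1500\right)}{-749} \left(- \frac{1}{2938129}\right) = \frac{1463444}{170905} + 3 \left(- \frac{1}{749}\right) 1043 \left(- \frac{1}{2938129}\right) = \frac{1463444}{170905} - - \frac{447}{314379803} = \frac{1463444}{170905} + \frac{447}{314379803} = \frac{460077312816067}{53729080231715}$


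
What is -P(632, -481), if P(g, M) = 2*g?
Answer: -1264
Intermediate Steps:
-P(632, -481) = -2*632 = -1*1264 = -1264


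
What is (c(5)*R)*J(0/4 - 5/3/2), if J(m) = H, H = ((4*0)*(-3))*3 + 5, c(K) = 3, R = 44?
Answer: 660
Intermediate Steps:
H = 5 (H = (0*(-3))*3 + 5 = 0*3 + 5 = 0 + 5 = 5)
J(m) = 5
(c(5)*R)*J(0/4 - 5/3/2) = (3*44)*5 = 132*5 = 660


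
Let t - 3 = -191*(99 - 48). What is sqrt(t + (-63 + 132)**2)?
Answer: 3*I*sqrt(553) ≈ 70.548*I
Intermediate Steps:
t = -9738 (t = 3 - 191*(99 - 48) = 3 - 191*51 = 3 - 9741 = -9738)
sqrt(t + (-63 + 132)**2) = sqrt(-9738 + (-63 + 132)**2) = sqrt(-9738 + 69**2) = sqrt(-9738 + 4761) = sqrt(-4977) = 3*I*sqrt(553)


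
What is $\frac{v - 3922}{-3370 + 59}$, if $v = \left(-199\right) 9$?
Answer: $\frac{5713}{3311} \approx 1.7255$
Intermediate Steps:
$v = -1791$
$\frac{v - 3922}{-3370 + 59} = \frac{-1791 - 3922}{-3370 + 59} = - \frac{5713}{-3311} = \left(-5713\right) \left(- \frac{1}{3311}\right) = \frac{5713}{3311}$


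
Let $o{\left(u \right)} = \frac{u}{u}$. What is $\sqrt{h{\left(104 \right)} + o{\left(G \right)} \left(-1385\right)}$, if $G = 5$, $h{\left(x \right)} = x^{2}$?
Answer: $\sqrt{9431} \approx 97.113$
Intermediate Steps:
$o{\left(u \right)} = 1$
$\sqrt{h{\left(104 \right)} + o{\left(G \right)} \left(-1385\right)} = \sqrt{104^{2} + 1 \left(-1385\right)} = \sqrt{10816 - 1385} = \sqrt{9431}$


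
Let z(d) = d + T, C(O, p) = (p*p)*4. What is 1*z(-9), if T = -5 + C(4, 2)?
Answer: 2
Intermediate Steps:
C(O, p) = 4*p² (C(O, p) = p²*4 = 4*p²)
T = 11 (T = -5 + 4*2² = -5 + 4*4 = -5 + 16 = 11)
z(d) = 11 + d (z(d) = d + 11 = 11 + d)
1*z(-9) = 1*(11 - 9) = 1*2 = 2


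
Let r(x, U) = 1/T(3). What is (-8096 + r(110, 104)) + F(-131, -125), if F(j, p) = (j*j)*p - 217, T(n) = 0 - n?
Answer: -6460315/3 ≈ -2.1534e+6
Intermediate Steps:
T(n) = -n
r(x, U) = -1/3 (r(x, U) = 1/(-1*3) = 1/(-3) = -1/3)
F(j, p) = -217 + p*j**2 (F(j, p) = j**2*p - 217 = p*j**2 - 217 = -217 + p*j**2)
(-8096 + r(110, 104)) + F(-131, -125) = (-8096 - 1/3) + (-217 - 125*(-131)**2) = -24289/3 + (-217 - 125*17161) = -24289/3 + (-217 - 2145125) = -24289/3 - 2145342 = -6460315/3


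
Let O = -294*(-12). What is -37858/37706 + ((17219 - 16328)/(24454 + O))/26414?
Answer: -48410797021/48216485396 ≈ -1.0040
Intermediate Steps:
O = 3528
-37858/37706 + ((17219 - 16328)/(24454 + O))/26414 = -37858/37706 + ((17219 - 16328)/(24454 + 3528))/26414 = -37858*1/37706 + (891/27982)*(1/26414) = -18929/18853 + (891*(1/27982))*(1/26414) = -18929/18853 + (891/27982)*(1/26414) = -18929/18853 + 891/739116548 = -48410797021/48216485396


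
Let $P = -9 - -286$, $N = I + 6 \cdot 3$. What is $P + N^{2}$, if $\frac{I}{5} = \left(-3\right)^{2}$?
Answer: $4246$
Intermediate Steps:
$I = 45$ ($I = 5 \left(-3\right)^{2} = 5 \cdot 9 = 45$)
$N = 63$ ($N = 45 + 6 \cdot 3 = 45 + 18 = 63$)
$P = 277$ ($P = -9 + 286 = 277$)
$P + N^{2} = 277 + 63^{2} = 277 + 3969 = 4246$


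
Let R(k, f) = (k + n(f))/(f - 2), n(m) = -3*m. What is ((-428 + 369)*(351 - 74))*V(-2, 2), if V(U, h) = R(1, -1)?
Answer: 65372/3 ≈ 21791.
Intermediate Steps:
R(k, f) = (k - 3*f)/(-2 + f) (R(k, f) = (k - 3*f)/(f - 2) = (k - 3*f)/(-2 + f))
V(U, h) = -4/3 (V(U, h) = (1 - 3*(-1))/(-2 - 1) = (1 + 3)/(-3) = -⅓*4 = -4/3)
((-428 + 369)*(351 - 74))*V(-2, 2) = ((-428 + 369)*(351 - 74))*(-4/3) = -59*277*(-4/3) = -16343*(-4/3) = 65372/3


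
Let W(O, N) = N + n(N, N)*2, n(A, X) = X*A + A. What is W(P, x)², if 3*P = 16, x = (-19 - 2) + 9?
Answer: 63504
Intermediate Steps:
x = -12 (x = -21 + 9 = -12)
P = 16/3 (P = (⅓)*16 = 16/3 ≈ 5.3333)
n(A, X) = A + A*X (n(A, X) = A*X + A = A + A*X)
W(O, N) = N + 2*N*(1 + N) (W(O, N) = N + (N*(1 + N))*2 = N + 2*N*(1 + N))
W(P, x)² = (-12*(3 + 2*(-12)))² = (-12*(3 - 24))² = (-12*(-21))² = 252² = 63504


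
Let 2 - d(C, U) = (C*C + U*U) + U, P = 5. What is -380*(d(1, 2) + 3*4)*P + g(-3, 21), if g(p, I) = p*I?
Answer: -13363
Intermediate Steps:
d(C, U) = 2 - U - C² - U² (d(C, U) = 2 - ((C*C + U*U) + U) = 2 - ((C² + U²) + U) = 2 - (U + C² + U²) = 2 + (-U - C² - U²) = 2 - U - C² - U²)
g(p, I) = I*p
-380*(d(1, 2) + 3*4)*P + g(-3, 21) = -380*((2 - 1*2 - 1*1² - 1*2²) + 3*4)*5 + 21*(-3) = -380*((2 - 2 - 1*1 - 1*4) + 12)*5 - 63 = -380*((2 - 2 - 1 - 4) + 12)*5 - 63 = -380*(-5 + 12)*5 - 63 = -2660*5 - 63 = -380*35 - 63 = -13300 - 63 = -13363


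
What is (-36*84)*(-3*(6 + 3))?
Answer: 81648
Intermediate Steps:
(-36*84)*(-3*(6 + 3)) = -(-9072)*9 = -3024*(-27) = 81648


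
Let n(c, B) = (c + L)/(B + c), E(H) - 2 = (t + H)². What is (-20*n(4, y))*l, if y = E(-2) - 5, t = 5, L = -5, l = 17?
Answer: 34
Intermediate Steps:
E(H) = 2 + (5 + H)²
y = 6 (y = (2 + (5 - 2)²) - 5 = (2 + 3²) - 5 = (2 + 9) - 5 = 11 - 5 = 6)
n(c, B) = (-5 + c)/(B + c) (n(c, B) = (c - 5)/(B + c) = (-5 + c)/(B + c))
(-20*n(4, y))*l = -20*(-5 + 4)/(6 + 4)*17 = -20*(-1)/10*17 = -2*(-1)*17 = -20*(-⅒)*17 = 2*17 = 34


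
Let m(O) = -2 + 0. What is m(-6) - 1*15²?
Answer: -227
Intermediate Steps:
m(O) = -2
m(-6) - 1*15² = -2 - 1*15² = -2 - 1*225 = -2 - 225 = -227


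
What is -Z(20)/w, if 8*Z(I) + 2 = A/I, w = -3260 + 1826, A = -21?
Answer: -61/229440 ≈ -0.00026586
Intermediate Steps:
w = -1434
Z(I) = -¼ - 21/(8*I) (Z(I) = -¼ + (-21/I)/8 = -¼ - 21/(8*I))
-Z(20)/w = -(⅛)*(-21 - 2*20)/20/(-1434) = -(⅛)*(1/20)*(-21 - 40)*(-1)/1434 = -(⅛)*(1/20)*(-61)*(-1)/1434 = -(-61)*(-1)/(160*1434) = -1*61/229440 = -61/229440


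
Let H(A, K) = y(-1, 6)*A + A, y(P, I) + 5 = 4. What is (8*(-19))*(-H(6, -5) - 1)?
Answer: 152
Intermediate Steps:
y(P, I) = -1 (y(P, I) = -5 + 4 = -1)
H(A, K) = 0 (H(A, K) = -A + A = 0)
(8*(-19))*(-H(6, -5) - 1) = (8*(-19))*(-1*0 - 1) = -152*(0 - 1) = -152*(-1) = 152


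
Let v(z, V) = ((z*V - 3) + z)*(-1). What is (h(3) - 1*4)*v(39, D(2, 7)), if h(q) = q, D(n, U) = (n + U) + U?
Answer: 660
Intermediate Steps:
D(n, U) = n + 2*U (D(n, U) = (U + n) + U = n + 2*U)
v(z, V) = 3 - z - V*z (v(z, V) = ((V*z - 3) + z)*(-1) = ((-3 + V*z) + z)*(-1) = (-3 + z + V*z)*(-1) = 3 - z - V*z)
(h(3) - 1*4)*v(39, D(2, 7)) = (3 - 1*4)*(3 - 1*39 - 1*(2 + 2*7)*39) = (3 - 4)*(3 - 39 - 1*(2 + 14)*39) = -(3 - 39 - 1*16*39) = -(3 - 39 - 624) = -1*(-660) = 660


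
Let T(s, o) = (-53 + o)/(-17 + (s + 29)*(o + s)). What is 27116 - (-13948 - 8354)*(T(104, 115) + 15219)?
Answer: 4940568143332/14555 ≈ 3.3944e+8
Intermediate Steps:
T(s, o) = (-53 + o)/(-17 + (29 + s)*(o + s))
27116 - (-13948 - 8354)*(T(104, 115) + 15219) = 27116 - (-13948 - 8354)*((-53 + 115)/(-17 + 104² + 29*115 + 29*104 + 115*104) + 15219) = 27116 - (-22302)*(62/(-17 + 10816 + 3335 + 3016 + 11960) + 15219) = 27116 - (-22302)*(62/29110 + 15219) = 27116 - (-22302)*((1/29110)*62 + 15219) = 27116 - (-22302)*(31/14555 + 15219) = 27116 - (-22302)*221512576/14555 = 27116 - 1*(-4940173469952/14555) = 27116 + 4940173469952/14555 = 4940568143332/14555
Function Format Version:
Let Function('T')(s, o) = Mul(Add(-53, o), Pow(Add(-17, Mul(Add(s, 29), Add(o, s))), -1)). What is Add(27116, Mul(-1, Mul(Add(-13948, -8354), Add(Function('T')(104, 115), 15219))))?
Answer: Rational(4940568143332, 14555) ≈ 3.3944e+8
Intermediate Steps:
Function('T')(s, o) = Mul(Pow(Add(-17, Mul(Add(29, s), Add(o, s))), -1), Add(-53, o)) (Function('T')(s, o) = Mul(Add(-53, o), Pow(Add(-17, Mul(Add(29, s), Add(o, s))), -1)) = Mul(Pow(Add(-17, Mul(Add(29, s), Add(o, s))), -1), Add(-53, o)))
Add(27116, Mul(-1, Mul(Add(-13948, -8354), Add(Function('T')(104, 115), 15219)))) = Add(27116, Mul(-1, Mul(Add(-13948, -8354), Add(Mul(Pow(Add(-17, Pow(104, 2), Mul(29, 115), Mul(29, 104), Mul(115, 104)), -1), Add(-53, 115)), 15219)))) = Add(27116, Mul(-1, Mul(-22302, Add(Mul(Pow(Add(-17, 10816, 3335, 3016, 11960), -1), 62), 15219)))) = Add(27116, Mul(-1, Mul(-22302, Add(Mul(Pow(29110, -1), 62), 15219)))) = Add(27116, Mul(-1, Mul(-22302, Add(Mul(Rational(1, 29110), 62), 15219)))) = Add(27116, Mul(-1, Mul(-22302, Add(Rational(31, 14555), 15219)))) = Add(27116, Mul(-1, Mul(-22302, Rational(221512576, 14555)))) = Add(27116, Mul(-1, Rational(-4940173469952, 14555))) = Add(27116, Rational(4940173469952, 14555)) = Rational(4940568143332, 14555)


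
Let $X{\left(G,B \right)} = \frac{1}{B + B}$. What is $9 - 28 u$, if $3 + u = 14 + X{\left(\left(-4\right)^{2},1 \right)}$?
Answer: $-313$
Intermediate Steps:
$X{\left(G,B \right)} = \frac{1}{2 B}$
$u = \frac{23}{2}$ ($u = -3 + \left(14 + \frac{1}{2 \cdot 1}\right) = -3 + \left(14 + \frac{1}{2} \cdot 1\right) = -3 + \left(14 + \frac{1}{2}\right) = -3 + \frac{29}{2} = \frac{23}{2} \approx 11.5$)
$9 - 28 u = 9 - 322 = -313$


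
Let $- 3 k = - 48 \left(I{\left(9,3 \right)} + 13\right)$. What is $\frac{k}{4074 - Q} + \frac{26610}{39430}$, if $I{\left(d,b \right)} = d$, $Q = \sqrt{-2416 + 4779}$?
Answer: $\frac{49814046957}{65434530559} + \frac{352 \sqrt{2363}}{16595113} \approx 0.76231$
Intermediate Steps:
$Q = \sqrt{2363} \approx 48.611$
$k = 352$ ($k = - \frac{\left(-48\right) \left(9 + 13\right)}{3} = - \frac{\left(-48\right) 22}{3} = \left(- \frac{1}{3}\right) \left(-1056\right) = 352$)
$\frac{k}{4074 - Q} + \frac{26610}{39430} = \frac{352}{4074 - \sqrt{2363}} + \frac{26610}{39430} = \frac{352}{4074 - \sqrt{2363}} + 26610 \cdot \frac{1}{39430} = \frac{352}{4074 - \sqrt{2363}} + \frac{2661}{3943} = \frac{2661}{3943} + \frac{352}{4074 - \sqrt{2363}}$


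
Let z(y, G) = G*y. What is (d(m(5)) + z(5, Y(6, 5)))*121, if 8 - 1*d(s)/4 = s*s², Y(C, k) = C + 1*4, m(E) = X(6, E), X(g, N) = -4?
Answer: 40898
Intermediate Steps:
m(E) = -4
Y(C, k) = 4 + C (Y(C, k) = C + 4 = 4 + C)
d(s) = 32 - 4*s³ (d(s) = 32 - 4*s*s² = 32 - 4*s³)
(d(m(5)) + z(5, Y(6, 5)))*121 = ((32 - 4*(-4)³) + (4 + 6)*5)*121 = ((32 - 4*(-64)) + 10*5)*121 = ((32 + 256) + 50)*121 = (288 + 50)*121 = 338*121 = 40898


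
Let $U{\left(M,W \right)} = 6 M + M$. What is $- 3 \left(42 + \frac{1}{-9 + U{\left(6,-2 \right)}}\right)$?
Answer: $- \frac{1387}{11} \approx -126.09$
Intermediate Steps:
$U{\left(M,W \right)} = 7 M$
$- 3 \left(42 + \frac{1}{-9 + U{\left(6,-2 \right)}}\right) = - 3 \left(42 + \frac{1}{-9 + 7 \cdot 6}\right) = - 3 \left(42 + \frac{1}{-9 + 42}\right) = - 3 \left(42 + \frac{1}{33}\right) = \left(-3\right) \frac{1387}{33} = - \frac{1387}{11}$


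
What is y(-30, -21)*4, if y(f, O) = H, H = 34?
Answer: 136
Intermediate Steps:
y(f, O) = 34
y(-30, -21)*4 = 34*4 = 136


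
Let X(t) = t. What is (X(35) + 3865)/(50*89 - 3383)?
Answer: 3900/1067 ≈ 3.6551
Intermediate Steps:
(X(35) + 3865)/(50*89 - 3383) = (35 + 3865)/(50*89 - 3383) = 3900/(4450 - 3383) = 3900/1067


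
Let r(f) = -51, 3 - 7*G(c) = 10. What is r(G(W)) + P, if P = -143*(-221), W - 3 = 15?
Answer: 31552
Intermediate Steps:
W = 18 (W = 3 + 15 = 18)
G(c) = -1 (G(c) = 3/7 - ⅐*10 = 3/7 - 10/7 = -1)
P = 31603
r(G(W)) + P = -51 + 31603 = 31552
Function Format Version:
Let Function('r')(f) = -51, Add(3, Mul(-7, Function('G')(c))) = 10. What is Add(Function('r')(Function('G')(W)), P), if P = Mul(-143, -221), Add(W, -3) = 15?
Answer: 31552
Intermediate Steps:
W = 18 (W = Add(3, 15) = 18)
Function('G')(c) = -1 (Function('G')(c) = Add(Rational(3, 7), Mul(Rational(-1, 7), 10)) = Add(Rational(3, 7), Rational(-10, 7)) = -1)
P = 31603
Add(Function('r')(Function('G')(W)), P) = Add(-51, 31603) = 31552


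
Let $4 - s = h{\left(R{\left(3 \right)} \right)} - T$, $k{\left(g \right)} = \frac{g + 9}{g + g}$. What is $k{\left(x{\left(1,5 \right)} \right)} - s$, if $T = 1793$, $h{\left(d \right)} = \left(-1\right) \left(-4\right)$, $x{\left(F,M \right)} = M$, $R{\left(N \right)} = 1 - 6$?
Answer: $- \frac{8958}{5} \approx -1791.6$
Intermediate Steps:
$R{\left(N \right)} = -5$
$h{\left(d \right)} = 4$
$k{\left(g \right)} = \frac{9 + g}{2 g}$
$s = 1793$ ($s = 4 - \left(4 - 1793\right) = 4 - -1789 = 4 + 1789 = 1793$)
$k{\left(x{\left(1,5 \right)} \right)} - s = \frac{9 + 5}{2 \cdot 5} - 1793 = \frac{1}{2} \cdot \frac{1}{5} \cdot 14 - 1793 = \frac{7}{5} - 1793 = - \frac{8958}{5}$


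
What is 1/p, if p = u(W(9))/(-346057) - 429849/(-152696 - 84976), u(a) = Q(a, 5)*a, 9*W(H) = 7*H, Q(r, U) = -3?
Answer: 9138673256/16528582945 ≈ 0.55290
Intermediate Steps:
W(H) = 7*H/9 (W(H) = (7*H)/9 = 7*H/9)
u(a) = -3*a
p = 16528582945/9138673256 (p = -7*9/3/(-346057) - 429849/(-152696 - 84976) = -3*7*(-1/346057) - 429849/(-237672) = -21*(-1/346057) - 429849*(-1/237672) = 21/346057 + 47761/26408 = 16528582945/9138673256 ≈ 1.8086)
1/p = 1/(16528582945/9138673256) = 9138673256/16528582945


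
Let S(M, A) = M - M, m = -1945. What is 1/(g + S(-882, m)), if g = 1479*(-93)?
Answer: -1/137547 ≈ -7.2702e-6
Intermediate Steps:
g = -137547
S(M, A) = 0
1/(g + S(-882, m)) = 1/(-137547 + 0) = 1/(-137547) = -1/137547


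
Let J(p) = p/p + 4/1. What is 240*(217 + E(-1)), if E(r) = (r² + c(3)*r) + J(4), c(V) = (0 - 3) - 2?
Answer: 54720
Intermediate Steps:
J(p) = 5 (J(p) = 1 + 4*1 = 1 + 4 = 5)
c(V) = -5 (c(V) = -3 - 2 = -5)
E(r) = 5 + r² - 5*r (E(r) = (r² - 5*r) + 5 = 5 + r² - 5*r)
240*(217 + E(-1)) = 240*(217 + (5 + (-1)² - 5*(-1))) = 240*(217 + (5 + 1 + 5)) = 240*(217 + 11) = 240*228 = 54720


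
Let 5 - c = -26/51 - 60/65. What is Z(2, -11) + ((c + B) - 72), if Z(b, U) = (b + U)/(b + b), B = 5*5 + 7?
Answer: -94987/2652 ≈ -35.817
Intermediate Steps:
B = 32 (B = 25 + 7 = 32)
c = 4265/663 (c = 5 - (-26/51 - 60/65) = 5 - (-26*1/51 - 60*1/65) = 5 - (-26/51 - 12/13) = 5 - 1*(-950/663) = 5 + 950/663 = 4265/663 ≈ 6.4329)
Z(b, U) = (U + b)/(2*b) (Z(b, U) = (U + b)/((2*b)) = (U + b)*(1/(2*b)) = (U + b)/(2*b))
Z(2, -11) + ((c + B) - 72) = (½)*(-11 + 2)/2 + ((4265/663 + 32) - 72) = (½)*(½)*(-9) + (25481/663 - 72) = -9/4 - 22255/663 = -94987/2652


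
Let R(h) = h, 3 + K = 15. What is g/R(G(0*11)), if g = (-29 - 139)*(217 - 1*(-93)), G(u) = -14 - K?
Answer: 26040/13 ≈ 2003.1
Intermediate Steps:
K = 12 (K = -3 + 15 = 12)
G(u) = -26 (G(u) = -14 - 1*12 = -14 - 12 = -26)
g = -52080 (g = -168*(217 + 93) = -168*310 = -52080)
g/R(G(0*11)) = -52080/(-26) = -52080*(-1/26) = 26040/13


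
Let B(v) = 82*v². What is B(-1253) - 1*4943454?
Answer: 123797284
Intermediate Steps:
B(-1253) - 1*4943454 = 82*(-1253)² - 1*4943454 = 82*1570009 - 4943454 = 128740738 - 4943454 = 123797284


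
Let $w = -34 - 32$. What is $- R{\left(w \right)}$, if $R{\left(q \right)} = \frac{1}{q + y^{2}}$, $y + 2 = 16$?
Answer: $- \frac{1}{130} \approx -0.0076923$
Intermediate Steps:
$w = -66$
$y = 14$ ($y = -2 + 16 = 14$)
$R{\left(q \right)} = \frac{1}{196 + q}$ ($R{\left(q \right)} = \frac{1}{q + 14^{2}} = \frac{1}{q + 196} = \frac{1}{196 + q}$)
$- R{\left(w \right)} = - \frac{1}{196 - 66} = - \frac{1}{130}$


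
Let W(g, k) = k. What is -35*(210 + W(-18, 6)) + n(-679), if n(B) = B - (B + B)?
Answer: -6881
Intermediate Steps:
n(B) = -B (n(B) = B - 2*B = -B)
-35*(210 + W(-18, 6)) + n(-679) = -35*(210 + 6) - 1*(-679) = -35*216 + 679 = -7560 + 679 = -6881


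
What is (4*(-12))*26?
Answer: -1248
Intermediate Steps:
(4*(-12))*26 = -48*26 = -1248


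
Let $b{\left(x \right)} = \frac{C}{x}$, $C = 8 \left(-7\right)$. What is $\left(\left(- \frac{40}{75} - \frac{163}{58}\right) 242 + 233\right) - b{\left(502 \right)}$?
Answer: $- \frac{62896954}{109185} \approx -576.06$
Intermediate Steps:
$C = -56$
$b{\left(x \right)} = - \frac{56}{x}$
$\left(\left(- \frac{40}{75} - \frac{163}{58}\right) 242 + 233\right) - b{\left(502 \right)} = \left(\left(- \frac{40}{75} - \frac{163}{58}\right) 242 + 233\right) - - \frac{56}{502} = \left(\left(\left(-40\right) \frac{1}{75} - \frac{163}{58}\right) 242 + 233\right) - \left(-56\right) \frac{1}{502} = \left(\left(- \frac{8}{15} - \frac{163}{58}\right) 242 + 233\right) - - \frac{28}{251} = \left(\left(- \frac{2909}{870}\right) 242 + 233\right) + \frac{28}{251} = \left(- \frac{351989}{435} + 233\right) + \frac{28}{251} = - \frac{250634}{435} + \frac{28}{251} = - \frac{62896954}{109185}$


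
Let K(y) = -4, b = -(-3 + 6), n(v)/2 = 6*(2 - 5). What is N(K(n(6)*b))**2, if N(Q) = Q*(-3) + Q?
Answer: 64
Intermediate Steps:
n(v) = -36 (n(v) = 2*(6*(2 - 5)) = 2*(6*(-3)) = 2*(-18) = -36)
b = -3 (b = -1*3 = -3)
N(Q) = -2*Q (N(Q) = -3*Q + Q = -2*Q)
N(K(n(6)*b))**2 = (-2*(-4))**2 = 8**2 = 64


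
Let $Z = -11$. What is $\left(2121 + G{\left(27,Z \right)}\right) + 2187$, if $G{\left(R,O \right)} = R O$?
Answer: $4011$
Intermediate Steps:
$G{\left(R,O \right)} = O R$
$\left(2121 + G{\left(27,Z \right)}\right) + 2187 = \left(2121 - 297\right) + 2187 = 1824 + 2187 = 4011$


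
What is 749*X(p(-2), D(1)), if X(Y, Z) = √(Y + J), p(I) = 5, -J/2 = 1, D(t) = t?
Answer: 749*√3 ≈ 1297.3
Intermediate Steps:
J = -2 (J = -2*1 = -2)
X(Y, Z) = √(-2 + Y) (X(Y, Z) = √(Y - 2) = √(-2 + Y))
749*X(p(-2), D(1)) = 749*√(-2 + 5) = 749*√3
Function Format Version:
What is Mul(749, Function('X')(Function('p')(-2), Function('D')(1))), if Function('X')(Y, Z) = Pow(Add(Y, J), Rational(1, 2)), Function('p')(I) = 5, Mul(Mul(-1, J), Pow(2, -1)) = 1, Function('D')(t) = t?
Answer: Mul(749, Pow(3, Rational(1, 2))) ≈ 1297.3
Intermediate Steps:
J = -2 (J = Mul(-2, 1) = -2)
Function('X')(Y, Z) = Pow(Add(-2, Y), Rational(1, 2)) (Function('X')(Y, Z) = Pow(Add(Y, -2), Rational(1, 2)) = Pow(Add(-2, Y), Rational(1, 2)))
Mul(749, Function('X')(Function('p')(-2), Function('D')(1))) = Mul(749, Pow(Add(-2, 5), Rational(1, 2))) = Mul(749, Pow(3, Rational(1, 2)))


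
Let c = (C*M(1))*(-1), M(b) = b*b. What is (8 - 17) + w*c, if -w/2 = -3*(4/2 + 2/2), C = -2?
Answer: 27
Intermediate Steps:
M(b) = b²
c = 2 (c = -2*1²*(-1) = -2*1*(-1) = -2*(-1) = 2)
w = 18 (w = -(-6)*(4/2 + 2/2) = -(-6)*(4*(½) + 2*(½)) = -(-6)*(2 + 1) = -(-6)*3 = -2*(-9) = 18)
(8 - 17) + w*c = (8 - 17) + 18*2 = -9 + 36 = 27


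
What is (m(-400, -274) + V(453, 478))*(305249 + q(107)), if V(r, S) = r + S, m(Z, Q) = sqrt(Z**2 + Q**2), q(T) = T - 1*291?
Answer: 284015515 + 610130*sqrt(58769) ≈ 4.3193e+8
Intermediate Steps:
q(T) = -291 + T (q(T) = T - 291 = -291 + T)
m(Z, Q) = sqrt(Q**2 + Z**2)
V(r, S) = S + r
(m(-400, -274) + V(453, 478))*(305249 + q(107)) = (sqrt((-274)**2 + (-400)**2) + (478 + 453))*(305249 + (-291 + 107)) = (sqrt(75076 + 160000) + 931)*(305249 - 184) = (sqrt(235076) + 931)*305065 = (2*sqrt(58769) + 931)*305065 = (931 + 2*sqrt(58769))*305065 = 284015515 + 610130*sqrt(58769)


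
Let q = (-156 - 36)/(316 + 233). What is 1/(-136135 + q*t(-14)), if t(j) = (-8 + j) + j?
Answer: -61/8303467 ≈ -7.3463e-6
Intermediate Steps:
q = -64/183 (q = -192/549 = -192*1/549 = -64/183 ≈ -0.34973)
t(j) = -8 + 2*j
1/(-136135 + q*t(-14)) = 1/(-136135 - 64*(-8 + 2*(-14))/183) = 1/(-136135 - 64*(-8 - 28)/183) = 1/(-136135 - 64/183*(-36)) = 1/(-136135 + 768/61) = 1/(-8303467/61) = -61/8303467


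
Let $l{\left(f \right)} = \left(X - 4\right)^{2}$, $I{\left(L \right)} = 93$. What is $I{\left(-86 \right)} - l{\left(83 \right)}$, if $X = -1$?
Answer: $68$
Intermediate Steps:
$l{\left(f \right)} = 25$ ($l{\left(f \right)} = \left(-1 - 4\right)^{2} = \left(-5\right)^{2} = 25$)
$I{\left(-86 \right)} - l{\left(83 \right)} = 93 - 25 = 68$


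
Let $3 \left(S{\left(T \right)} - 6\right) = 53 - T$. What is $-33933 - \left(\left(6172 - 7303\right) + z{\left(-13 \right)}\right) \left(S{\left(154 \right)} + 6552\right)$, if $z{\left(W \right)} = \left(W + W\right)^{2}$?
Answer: $\frac{8803916}{3} \approx 2.9346 \cdot 10^{6}$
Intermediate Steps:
$S{\left(T \right)} = \frac{71}{3} - \frac{T}{3}$ ($S{\left(T \right)} = 6 + \frac{53 - T}{3} = 6 - \left(- \frac{53}{3} + \frac{T}{3}\right) = \frac{71}{3} - \frac{T}{3}$)
$z{\left(W \right)} = 4 W^{2}$ ($z{\left(W \right)} = \left(2 W\right)^{2} = 4 W^{2}$)
$-33933 - \left(\left(6172 - 7303\right) + z{\left(-13 \right)}\right) \left(S{\left(154 \right)} + 6552\right) = -33933 - \left(\left(6172 - 7303\right) + 4 \left(-13\right)^{2}\right) \left(\left(\frac{71}{3} - \frac{154}{3}\right) + 6552\right) = -33933 - \left(\left(6172 - 7303\right) + 4 \cdot 169\right) \left(\left(\frac{71}{3} - \frac{154}{3}\right) + 6552\right) = -33933 - \left(-1131 + 676\right) \left(- \frac{83}{3} + 6552\right) = -33933 - \left(-455\right) \frac{19573}{3} = -33933 - - \frac{8905715}{3} = -33933 + \frac{8905715}{3} = \frac{8803916}{3}$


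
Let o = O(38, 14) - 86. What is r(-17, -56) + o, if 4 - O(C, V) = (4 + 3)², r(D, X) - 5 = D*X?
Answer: 826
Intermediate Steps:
r(D, X) = 5 + D*X
O(C, V) = -45 (O(C, V) = 4 - (4 + 3)² = 4 - 1*7² = 4 - 1*49 = 4 - 49 = -45)
o = -131 (o = -45 - 86 = -131)
r(-17, -56) + o = (5 - 17*(-56)) - 131 = (5 + 952) - 131 = 957 - 131 = 826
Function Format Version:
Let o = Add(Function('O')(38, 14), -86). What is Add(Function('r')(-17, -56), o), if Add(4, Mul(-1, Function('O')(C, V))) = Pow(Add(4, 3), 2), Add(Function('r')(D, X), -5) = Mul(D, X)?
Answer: 826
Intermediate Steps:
Function('r')(D, X) = Add(5, Mul(D, X))
Function('O')(C, V) = -45 (Function('O')(C, V) = Add(4, Mul(-1, Pow(Add(4, 3), 2))) = Add(4, Mul(-1, Pow(7, 2))) = Add(4, Mul(-1, 49)) = Add(4, -49) = -45)
o = -131 (o = Add(-45, -86) = -131)
Add(Function('r')(-17, -56), o) = Add(Add(5, Mul(-17, -56)), -131) = Add(Add(5, 952), -131) = Add(957, -131) = 826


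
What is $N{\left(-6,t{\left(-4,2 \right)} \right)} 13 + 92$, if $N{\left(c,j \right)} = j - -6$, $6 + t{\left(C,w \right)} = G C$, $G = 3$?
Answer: $-64$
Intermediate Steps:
$t{\left(C,w \right)} = -6 + 3 C$
$N{\left(c,j \right)} = 6 + j$ ($N{\left(c,j \right)} = j + 6 = 6 + j$)
$N{\left(-6,t{\left(-4,2 \right)} \right)} 13 + 92 = \left(6 + \left(-6 + 3 \left(-4\right)\right)\right) 13 + 92 = \left(6 - 18\right) 13 + 92 = \left(-12\right) 13 + 92 = -156 + 92 = -64$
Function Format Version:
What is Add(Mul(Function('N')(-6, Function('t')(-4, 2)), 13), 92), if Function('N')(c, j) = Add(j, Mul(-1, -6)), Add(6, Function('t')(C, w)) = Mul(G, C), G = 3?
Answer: -64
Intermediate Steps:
Function('t')(C, w) = Add(-6, Mul(3, C))
Function('N')(c, j) = Add(6, j) (Function('N')(c, j) = Add(j, 6) = Add(6, j))
Add(Mul(Function('N')(-6, Function('t')(-4, 2)), 13), 92) = Add(Mul(Add(6, Add(-6, Mul(3, -4))), 13), 92) = Add(Mul(Add(6, Add(-6, -12)), 13), 92) = Add(Mul(Add(6, -18), 13), 92) = Add(Mul(-12, 13), 92) = Add(-156, 92) = -64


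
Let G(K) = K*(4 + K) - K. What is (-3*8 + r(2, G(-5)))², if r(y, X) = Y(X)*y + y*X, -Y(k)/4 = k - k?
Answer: 16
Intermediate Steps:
Y(k) = 0 (Y(k) = -4*(k - k) = -4*0 = 0)
G(K) = -K + K*(4 + K)
r(y, X) = X*y (r(y, X) = 0*y + y*X = 0 + X*y = X*y)
(-3*8 + r(2, G(-5)))² = (-3*8 - 5*(3 - 5)*2)² = (-24 - 5*(-2)*2)² = (-24 + 10*2)² = (-24 + 20)² = (-4)² = 16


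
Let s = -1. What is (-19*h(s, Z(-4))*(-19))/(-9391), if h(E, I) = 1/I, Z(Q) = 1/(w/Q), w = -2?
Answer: -361/18782 ≈ -0.019221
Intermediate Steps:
Z(Q) = -Q/2 (Z(Q) = 1/(-2/Q) = -Q/2)
(-19*h(s, Z(-4))*(-19))/(-9391) = (-19/((-½*(-4)))*(-19))/(-9391) = (-19/2*(-19))*(-1/9391) = (-19*½*(-19))*(-1/9391) = -19/2*(-19)*(-1/9391) = (361/2)*(-1/9391) = -361/18782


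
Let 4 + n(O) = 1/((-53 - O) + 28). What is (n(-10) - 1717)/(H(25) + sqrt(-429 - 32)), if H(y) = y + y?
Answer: -36880/1269 + 3688*I*sqrt(461)/6345 ≈ -29.062 + 12.48*I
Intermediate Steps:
n(O) = -4 + 1/(-25 - O) (n(O) = -4 + 1/((-53 - O) + 28) = -4 + 1/(-25 - O))
H(y) = 2*y
(n(-10) - 1717)/(H(25) + sqrt(-429 - 32)) = ((-101 - 4*(-10))/(25 - 10) - 1717)/(2*25 + sqrt(-429 - 32)) = ((-101 + 40)/15 - 1717)/(50 + sqrt(-461)) = ((1/15)*(-61) - 1717)/(50 + I*sqrt(461)) = (-61/15 - 1717)/(50 + I*sqrt(461)) = -25816/(15*(50 + I*sqrt(461)))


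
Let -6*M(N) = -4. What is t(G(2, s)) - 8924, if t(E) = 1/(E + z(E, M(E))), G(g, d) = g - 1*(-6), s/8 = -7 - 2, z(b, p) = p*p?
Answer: -678215/76 ≈ -8923.9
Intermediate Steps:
M(N) = ⅔ (M(N) = -⅙*(-4) = ⅔)
z(b, p) = p²
s = -72 (s = 8*(-7 - 2) = 8*(-9) = -72)
G(g, d) = 6 + g (G(g, d) = g + 6 = 6 + g)
t(E) = 1/(4/9 + E) (t(E) = 1/(E + (⅔)²) = 1/(E + 4/9) = 1/(4/9 + E))
t(G(2, s)) - 8924 = 9/(4 + 9*(6 + 2)) - 8924 = 9/(4 + 9*8) - 8924 = 9/(4 + 72) - 8924 = 9/76 - 8924 = -678215/76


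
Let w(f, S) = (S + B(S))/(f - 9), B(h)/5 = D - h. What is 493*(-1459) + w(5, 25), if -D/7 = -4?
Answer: -719297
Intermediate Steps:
D = 28 (D = -7*(-4) = 28)
B(h) = 140 - 5*h (B(h) = 5*(28 - h) = 140 - 5*h)
w(f, S) = (140 - 4*S)/(-9 + f) (w(f, S) = (S + (140 - 5*S))/(f - 9) = (140 - 4*S)/(-9 + f))
493*(-1459) + w(5, 25) = 493*(-1459) + 4*(35 - 1*25)/(-9 + 5) = -719287 + 4*(35 - 25)/(-4) = -719287 + 4*(-¼)*10 = -719287 - 10 = -719297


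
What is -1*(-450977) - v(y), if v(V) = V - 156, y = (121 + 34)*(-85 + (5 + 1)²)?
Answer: 458728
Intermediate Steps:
y = -7595 (y = 155*(-85 + 6²) = 155*(-85 + 36) = 155*(-49) = -7595)
v(V) = -156 + V
-1*(-450977) - v(y) = -1*(-450977) - (-156 - 7595) = 450977 - 1*(-7751) = 450977 + 7751 = 458728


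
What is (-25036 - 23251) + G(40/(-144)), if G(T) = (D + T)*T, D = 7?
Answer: -15645593/324 ≈ -48289.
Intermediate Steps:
G(T) = T*(7 + T) (G(T) = (7 + T)*T = T*(7 + T))
(-25036 - 23251) + G(40/(-144)) = (-25036 - 23251) + (40/(-144))*(7 + 40/(-144)) = -48287 + (40*(-1/144))*(7 + 40*(-1/144)) = -48287 - 5*(7 - 5/18)/18 = -48287 - 5/18*121/18 = -48287 - 605/324 = -15645593/324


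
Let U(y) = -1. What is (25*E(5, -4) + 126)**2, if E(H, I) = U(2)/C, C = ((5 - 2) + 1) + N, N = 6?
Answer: 61009/4 ≈ 15252.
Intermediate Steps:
C = 10 (C = ((5 - 2) + 1) + 6 = (3 + 1) + 6 = 4 + 6 = 10)
E(H, I) = -1/10
(25*E(5, -4) + 126)**2 = (25*(-1/10) + 126)**2 = (-5/2 + 126)**2 = (247/2)**2 = 61009/4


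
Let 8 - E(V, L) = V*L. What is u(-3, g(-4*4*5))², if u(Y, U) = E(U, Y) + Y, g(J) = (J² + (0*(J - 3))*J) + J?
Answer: 359671225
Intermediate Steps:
E(V, L) = 8 - L*V (E(V, L) = 8 - V*L = 8 - L*V)
g(J) = J + J² (g(J) = (J² + (0*(-3 + J))*J) + J = (J² + 0*J) + J = (J² + 0) + J = J² + J = J + J²)
u(Y, U) = 8 + Y - U*Y (u(Y, U) = (8 - Y*U) + Y = (8 - U*Y) + Y = 8 + Y - U*Y)
u(-3, g(-4*4*5))² = (8 - 3 - 1*(-4*4*5)*(1 - 4*4*5)*(-3))² = (8 - 3 - 1*(-16*5)*(1 - 16*5)*(-3))² = (8 - 3 - 1*(-80*(1 - 80))*(-3))² = (8 - 3 - 1*(-80*(-79))*(-3))² = (8 - 3 - 1*6320*(-3))² = (8 - 3 + 18960)² = 18965² = 359671225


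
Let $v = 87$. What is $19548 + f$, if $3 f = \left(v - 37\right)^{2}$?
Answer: $\frac{61144}{3} \approx 20381.0$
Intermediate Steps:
$f = \frac{2500}{3}$ ($f = \frac{\left(87 - 37\right)^{2}}{3} = \frac{50^{2}}{3} = \frac{1}{3} \cdot 2500 = \frac{2500}{3} \approx 833.33$)
$19548 + f = 19548 + \frac{2500}{3} = \frac{61144}{3}$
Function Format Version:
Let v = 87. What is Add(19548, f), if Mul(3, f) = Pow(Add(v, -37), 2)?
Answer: Rational(61144, 3) ≈ 20381.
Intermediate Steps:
f = Rational(2500, 3) (f = Mul(Rational(1, 3), Pow(Add(87, -37), 2)) = Mul(Rational(1, 3), Pow(50, 2)) = Mul(Rational(1, 3), 2500) = Rational(2500, 3) ≈ 833.33)
Add(19548, f) = Add(19548, Rational(2500, 3)) = Rational(61144, 3)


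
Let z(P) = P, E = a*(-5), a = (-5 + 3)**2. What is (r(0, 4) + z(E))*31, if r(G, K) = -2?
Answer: -682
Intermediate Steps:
a = 4 (a = (-2)**2 = 4)
E = -20 (E = 4*(-5) = -20)
(r(0, 4) + z(E))*31 = (-2 - 20)*31 = -22*31 = -682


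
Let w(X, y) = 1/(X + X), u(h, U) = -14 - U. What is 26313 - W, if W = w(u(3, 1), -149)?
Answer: 789391/30 ≈ 26313.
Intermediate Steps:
w(X, y) = 1/(2*X)
W = -1/30 (W = 1/(2*(-14 - 1*1)) = 1/(2*(-14 - 1)) = (½)/(-15) = (½)*(-1/15) = -1/30 ≈ -0.033333)
26313 - W = 26313 - 1*(-1/30) = 26313 + 1/30 = 789391/30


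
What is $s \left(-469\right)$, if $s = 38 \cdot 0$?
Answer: $0$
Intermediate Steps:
$s = 0$
$s \left(-469\right) = 0 \left(-469\right) = 0$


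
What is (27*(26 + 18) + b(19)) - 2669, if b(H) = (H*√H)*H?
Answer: -1481 + 361*√19 ≈ 92.563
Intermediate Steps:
b(H) = H^(5/2) (b(H) = H^(3/2)*H = H^(5/2))
(27*(26 + 18) + b(19)) - 2669 = (27*(26 + 18) + 19^(5/2)) - 2669 = (27*44 + 361*√19) - 2669 = (1188 + 361*√19) - 2669 = -1481 + 361*√19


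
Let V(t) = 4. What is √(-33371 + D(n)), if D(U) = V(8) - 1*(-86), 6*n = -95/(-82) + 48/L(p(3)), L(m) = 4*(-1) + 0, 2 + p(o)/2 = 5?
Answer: I*√33281 ≈ 182.43*I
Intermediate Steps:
p(o) = 6 (p(o) = -4 + 2*5 = -4 + 10 = 6)
L(m) = -4 (L(m) = -4 + 0 = -4)
n = -889/492 (n = (-95/(-82) + 48/(-4))/6 = (-95*(-1/82) + 48*(-¼))/6 = (95/82 - 12)/6 = (⅙)*(-889/82) = -889/492 ≈ -1.8069)
D(U) = 90 (D(U) = 4 - 1*(-86) = 4 + 86 = 90)
√(-33371 + D(n)) = √(-33371 + 90) = √(-33281) = I*√33281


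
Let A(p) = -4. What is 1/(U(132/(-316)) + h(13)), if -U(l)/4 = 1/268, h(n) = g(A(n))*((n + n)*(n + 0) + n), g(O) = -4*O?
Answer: 67/376271 ≈ 0.00017806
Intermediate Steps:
h(n) = 16*n + 32*n² (h(n) = (-4*(-4))*((n + n)*(n + 0) + n) = 16*((2*n)*n + n) = 16*(2*n² + n) = 16*(n + 2*n²) = 16*n + 32*n²)
U(l) = -1/67 (U(l) = -4/268 = -4*1/268 = -1/67)
1/(U(132/(-316)) + h(13)) = 1/(-1/67 + 16*13*(1 + 2*13)) = 1/(-1/67 + 16*13*(1 + 26)) = 1/(-1/67 + 16*13*27) = 1/(-1/67 + 5616) = 1/(376271/67) = 67/376271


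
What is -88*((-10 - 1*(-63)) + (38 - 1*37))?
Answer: -4752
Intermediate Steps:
-88*((-10 - 1*(-63)) + (38 - 1*37)) = -88*((-10 + 63) + (38 - 37)) = -88*(53 + 1) = -88*54 = -4752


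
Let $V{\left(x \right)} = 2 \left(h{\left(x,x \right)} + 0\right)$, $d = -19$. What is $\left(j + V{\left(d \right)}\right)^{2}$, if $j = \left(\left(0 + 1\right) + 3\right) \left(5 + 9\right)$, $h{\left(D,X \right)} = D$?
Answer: $324$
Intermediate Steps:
$j = 56$ ($j = \left(1 + 3\right) 14 = 4 \cdot 14 = 56$)
$V{\left(x \right)} = 2 x$ ($V{\left(x \right)} = 2 \left(x + 0\right) = 2 x$)
$\left(j + V{\left(d \right)}\right)^{2} = \left(56 + 2 \left(-19\right)\right)^{2} = \left(56 - 38\right)^{2} = 18^{2} = 324$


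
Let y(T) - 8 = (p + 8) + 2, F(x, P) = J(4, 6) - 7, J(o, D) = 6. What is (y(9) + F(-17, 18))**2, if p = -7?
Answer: 100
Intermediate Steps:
F(x, P) = -1 (F(x, P) = 6 - 7 = -1)
y(T) = 11 (y(T) = 8 + ((-7 + 8) + 2) = 8 + (1 + 2) = 8 + 3 = 11)
(y(9) + F(-17, 18))**2 = (11 - 1)**2 = 10**2 = 100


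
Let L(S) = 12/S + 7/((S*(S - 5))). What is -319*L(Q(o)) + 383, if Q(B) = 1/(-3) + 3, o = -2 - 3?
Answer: -5549/8 ≈ -693.63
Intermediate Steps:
o = -5
Q(B) = 8/3 (Q(B) = -⅓ + 3 = 8/3)
L(S) = 12/S + 7/(S*(-5 + S)) (L(S) = 12/S + 7/((S*(-5 + S))) = 12/S + 7*(1/(S*(-5 + S))) = 12/S + 7/(S*(-5 + S)))
-319*L(Q(o)) + 383 = -319*(-53 + 12*(8/3))/(8/3*(-5 + 8/3)) + 383 = -957*(-53 + 32)/(8*(-7/3)) + 383 = -957*(-3)*(-21)/(8*7) + 383 = -319*27/8 + 383 = -8613/8 + 383 = -5549/8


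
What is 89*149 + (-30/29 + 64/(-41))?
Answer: 15764243/1189 ≈ 13258.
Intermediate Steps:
89*149 + (-30/29 + 64/(-41)) = 13261 + (-30*1/29 + 64*(-1/41)) = 13261 + (-30/29 - 64/41) = 13261 - 3086/1189 = 15764243/1189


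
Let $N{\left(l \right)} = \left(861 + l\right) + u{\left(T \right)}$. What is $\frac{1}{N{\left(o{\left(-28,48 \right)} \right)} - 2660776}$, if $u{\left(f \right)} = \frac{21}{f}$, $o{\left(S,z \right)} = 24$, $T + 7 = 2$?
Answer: $- \frac{5}{13299476} \approx -3.7595 \cdot 10^{-7}$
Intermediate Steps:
$T = -5$ ($T = -7 + 2 = -5$)
$N{\left(l \right)} = \frac{4284}{5} + l$ ($N{\left(l \right)} = \left(861 + l\right) + \frac{21}{-5} = \left(861 + l\right) + 21 \left(- \frac{1}{5}\right) = \left(861 + l\right) - \frac{21}{5} = \frac{4284}{5} + l$)
$\frac{1}{N{\left(o{\left(-28,48 \right)} \right)} - 2660776} = \frac{1}{\left(\frac{4284}{5} + 24\right) - 2660776} = \frac{1}{\frac{4404}{5} - 2660776} = \frac{1}{- \frac{13299476}{5}} = - \frac{5}{13299476}$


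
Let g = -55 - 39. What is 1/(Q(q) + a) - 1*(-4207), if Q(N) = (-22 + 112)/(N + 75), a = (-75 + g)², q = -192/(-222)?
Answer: 337292260606/80174057 ≈ 4207.0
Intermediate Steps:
g = -94
q = 32/37 (q = -192*(-1/222) = 32/37 ≈ 0.86486)
a = 28561 (a = (-75 - 94)² = (-169)² = 28561)
Q(N) = 90/(75 + N)
1/(Q(q) + a) - 1*(-4207) = 1/(90/(75 + 32/37) + 28561) - 1*(-4207) = 1/(90/(2807/37) + 28561) + 4207 = 1/(90*(37/2807) + 28561) + 4207 = 1/(3330/2807 + 28561) + 4207 = 1/(80174057/2807) + 4207 = 2807/80174057 + 4207 = 337292260606/80174057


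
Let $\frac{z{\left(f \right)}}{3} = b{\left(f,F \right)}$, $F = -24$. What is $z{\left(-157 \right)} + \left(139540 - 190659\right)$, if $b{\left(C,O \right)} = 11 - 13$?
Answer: $-51125$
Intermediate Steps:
$b{\left(C,O \right)} = -2$ ($b{\left(C,O \right)} = 11 - 13 = -2$)
$z{\left(f \right)} = -6$ ($z{\left(f \right)} = 3 \left(-2\right) = -6$)
$z{\left(-157 \right)} + \left(139540 - 190659\right) = -6 + \left(139540 - 190659\right) = -6 - 51119 = -51125$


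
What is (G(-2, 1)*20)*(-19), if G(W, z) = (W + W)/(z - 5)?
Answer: -380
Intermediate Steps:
G(W, z) = 2*W/(-5 + z) (G(W, z) = (2*W)/(-5 + z) = 2*W/(-5 + z))
(G(-2, 1)*20)*(-19) = ((2*(-2)/(-5 + 1))*20)*(-19) = ((2*(-2)/(-4))*20)*(-19) = ((2*(-2)*(-¼))*20)*(-19) = (1*20)*(-19) = 20*(-19) = -380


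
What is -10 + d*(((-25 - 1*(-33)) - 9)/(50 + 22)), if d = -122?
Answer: -299/36 ≈ -8.3056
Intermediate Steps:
-10 + d*(((-25 - 1*(-33)) - 9)/(50 + 22)) = -10 - 122*((-25 - 1*(-33)) - 9)/(50 + 22) = -10 - 122*((-25 + 33) - 9)/72 = -10 - 122*(8 - 9)/72 = -10 - (-122)/72 = -10 - 122*(-1/72) = -10 + 61/36 = -299/36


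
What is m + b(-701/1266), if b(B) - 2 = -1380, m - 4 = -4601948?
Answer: -4603322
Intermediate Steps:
m = -4601944 (m = 4 - 4601948 = -4601944)
b(B) = -1378 (b(B) = 2 - 1380 = -1378)
m + b(-701/1266) = -4601944 - 1378 = -4603322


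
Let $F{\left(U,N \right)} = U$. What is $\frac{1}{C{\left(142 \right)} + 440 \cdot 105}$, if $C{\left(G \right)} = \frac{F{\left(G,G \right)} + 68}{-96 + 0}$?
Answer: $\frac{16}{739165} \approx 2.1646 \cdot 10^{-5}$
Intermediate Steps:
$C{\left(G \right)} = - \frac{17}{24} - \frac{G}{96}$ ($C{\left(G \right)} = \frac{G + 68}{-96 + 0} = \frac{68 + G}{-96} = \left(68 + G\right) \left(- \frac{1}{96}\right) = - \frac{17}{24} - \frac{G}{96}$)
$\frac{1}{C{\left(142 \right)} + 440 \cdot 105} = \frac{1}{\left(- \frac{17}{24} - \frac{71}{48}\right) + 440 \cdot 105} = \frac{1}{\left(- \frac{17}{24} - \frac{71}{48}\right) + 46200} = \frac{1}{- \frac{35}{16} + 46200} = \frac{1}{\frac{739165}{16}} = \frac{16}{739165}$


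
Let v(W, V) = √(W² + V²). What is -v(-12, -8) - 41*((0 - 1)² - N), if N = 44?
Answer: 1763 - 4*√13 ≈ 1748.6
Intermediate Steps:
v(W, V) = √(V² + W²)
-v(-12, -8) - 41*((0 - 1)² - N) = -√((-8)² + (-12)²) - 41*((0 - 1)² - 1*44) = -√(64 + 144) - 41*((-1)² - 44) = -√208 - 41*(1 - 44) = -4*√13 - 41*(-43) = -4*√13 + 1763 = 1763 - 4*√13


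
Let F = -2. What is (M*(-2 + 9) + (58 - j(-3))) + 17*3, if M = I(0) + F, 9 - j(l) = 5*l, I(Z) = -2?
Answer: 57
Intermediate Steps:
j(l) = 9 - 5*l
M = -4 (M = -2 - 2 = -4)
(M*(-2 + 9) + (58 - j(-3))) + 17*3 = (-4*(-2 + 9) + (58 - (9 - 5*(-3)))) + 17*3 = (-4*7 + (58 - (9 + 15))) + 51 = (-28 + (58 - 1*24)) + 51 = (-28 + (58 - 24)) + 51 = (-28 + 34) + 51 = 6 + 51 = 57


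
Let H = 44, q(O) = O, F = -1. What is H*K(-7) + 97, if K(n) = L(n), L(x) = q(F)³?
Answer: 53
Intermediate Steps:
L(x) = -1 (L(x) = (-1)³ = -1)
K(n) = -1
H*K(-7) + 97 = 44*(-1) + 97 = -44 + 97 = 53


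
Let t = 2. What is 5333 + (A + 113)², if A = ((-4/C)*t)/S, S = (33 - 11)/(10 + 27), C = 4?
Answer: 2099729/121 ≈ 17353.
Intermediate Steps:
S = 22/37 ≈ 0.59459
A = -37/11 (A = (-4/4*2)/(22/37) = (-4*¼*2)*(37/22) = -1*2*(37/22) = -2*37/22 = -37/11 ≈ -3.3636)
5333 + (A + 113)² = 5333 + (-37/11 + 113)² = 5333 + (1206/11)² = 5333 + 1454436/121 = 2099729/121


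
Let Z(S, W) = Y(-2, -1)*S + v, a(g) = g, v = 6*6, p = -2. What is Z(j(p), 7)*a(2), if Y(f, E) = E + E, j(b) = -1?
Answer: 76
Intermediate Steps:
Y(f, E) = 2*E
v = 36
Z(S, W) = 36 - 2*S (Z(S, W) = (2*(-1))*S + 36 = -2*S + 36 = 36 - 2*S)
Z(j(p), 7)*a(2) = (36 - 2*(-1))*2 = (36 + 2)*2 = 38*2 = 76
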